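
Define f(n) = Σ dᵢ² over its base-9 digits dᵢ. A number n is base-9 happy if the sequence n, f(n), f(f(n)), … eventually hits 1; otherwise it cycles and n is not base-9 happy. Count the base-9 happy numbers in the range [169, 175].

169: 169 → 53 → 89 → 65 → 53  (repeats 53)
170: 170 → 68 → 74 → 68  (repeats 68)
171: 171 → 5 → 25 → 53 → 89 → 65 → 53  (repeats 53)
172: 172 → 6 → 36 → 16 → 50 → 50  (repeats 50)
173: 173 → 9 → 1  (reaches 1)
174: 174 → 14 → 26 → 68 → 74 → 68  (repeats 68)
175: 175 → 21 → 13 → 17 → 65 → 53 → 89 → 65  (repeats 65)
base-9 happy: 173

1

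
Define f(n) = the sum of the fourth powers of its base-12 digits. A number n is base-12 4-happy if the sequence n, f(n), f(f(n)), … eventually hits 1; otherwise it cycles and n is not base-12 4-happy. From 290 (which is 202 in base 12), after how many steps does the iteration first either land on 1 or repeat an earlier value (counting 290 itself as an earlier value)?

13

290 = (2,0,2)_12 → 2⁴ + 0⁴ + 2⁴ = 16 + 0 + 16 = 32
32 = (2,8)_12 → 2⁴ + 8⁴ = 16 + 4096 = 4112
4112 = (2,4,6,8)_12 → 2⁴ + 4⁴ + 6⁴ + 8⁴ = 16 + 256 + 1296 + 4096 = 5664
5664 = (3,3,4,0)_12 → 3⁴ + 3⁴ + 4⁴ + 0⁴ = 81 + 81 + 256 + 0 = 418
418 = (2,10,10)_12 → 2⁴ + 10⁴ + 10⁴ = 16 + 10000 + 10000 = 20016
20016 = (11,7,0,0)_12 → 11⁴ + 7⁴ + 0⁴ + 0⁴ = 14641 + 2401 + 0 + 0 = 17042
17042 = (9,10,4,2)_12 → 9⁴ + 10⁴ + 4⁴ + 2⁴ = 6561 + 10000 + 256 + 16 = 16833
16833 = (9,8,10,9)_12 → 9⁴ + 8⁴ + 10⁴ + 9⁴ = 6561 + 4096 + 10000 + 6561 = 27218
27218 = (1,3,9,0,2)_12 → 1⁴ + 3⁴ + 9⁴ + 0⁴ + 2⁴ = 1 + 81 + 6561 + 0 + 16 = 6659
6659 = (3,10,2,11)_12 → 3⁴ + 10⁴ + 2⁴ + 11⁴ = 81 + 10000 + 16 + 14641 = 24738
24738 = (1,2,3,9,6)_12 → 1⁴ + 2⁴ + 3⁴ + 9⁴ + 6⁴ = 1 + 16 + 81 + 6561 + 1296 = 7955
7955 = (4,7,2,11)_12 → 4⁴ + 7⁴ + 2⁴ + 11⁴ = 256 + 2401 + 16 + 14641 = 17314
17314 = (10,0,2,10)_12 → 10⁴ + 0⁴ + 2⁴ + 10⁴ = 10000 + 0 + 16 + 10000 = 20016  — 20016 repeats.
That took 13 steps.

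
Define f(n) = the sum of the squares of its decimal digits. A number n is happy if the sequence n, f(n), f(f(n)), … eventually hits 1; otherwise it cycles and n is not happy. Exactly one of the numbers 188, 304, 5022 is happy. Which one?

188

188: 188 → 129 → 86 → 100 → 1  — reaches 1 (happy)
304: 304 → 25 → 29 → 85 → 89 → 145 → 42 → 20 → 4 → 16 → 37 → 58 → 89  — repeats 89 (not happy)
5022: 5022 → 33 → 18 → 65 → 61 → 37 → 58 → 89 → 145 → 42 → 20 → 4 → 16 → 37  — repeats 37 (not happy)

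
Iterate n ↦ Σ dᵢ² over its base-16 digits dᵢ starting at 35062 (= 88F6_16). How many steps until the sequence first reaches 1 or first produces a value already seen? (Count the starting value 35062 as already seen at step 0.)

35062 = (8,8,15,6)_16 → 8² + 8² + 15² + 6² = 64 + 64 + 225 + 36 = 389
389 = (1,8,5)_16 → 1² + 8² + 5² = 1 + 64 + 25 = 90
90 = (5,10)_16 → 5² + 10² = 25 + 100 = 125
125 = (7,13)_16 → 7² + 13² = 49 + 169 = 218
218 = (13,10)_16 → 13² + 10² = 169 + 100 = 269
269 = (1,0,13)_16 → 1² + 0² + 13² = 1 + 0 + 169 = 170
170 = (10,10)_16 → 10² + 10² = 100 + 100 = 200
200 = (12,8)_16 → 12² + 8² = 144 + 64 = 208
208 = (13,0)_16 → 13² + 0² = 169 + 0 = 169
169 = (10,9)_16 → 10² + 9² = 100 + 81 = 181
181 = (11,5)_16 → 11² + 5² = 121 + 25 = 146
146 = (9,2)_16 → 9² + 2² = 81 + 4 = 85
85 = (5,5)_16 → 5² + 5² = 25 + 25 = 50
50 = (3,2)_16 → 3² + 2² = 9 + 4 = 13
13 = (13)_16 → 13² = 169  — 169 repeats.
That took 15 steps.

15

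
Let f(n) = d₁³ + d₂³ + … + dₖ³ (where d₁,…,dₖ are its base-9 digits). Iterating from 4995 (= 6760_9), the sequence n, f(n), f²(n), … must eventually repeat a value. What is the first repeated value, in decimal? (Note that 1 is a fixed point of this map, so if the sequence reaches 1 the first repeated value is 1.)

127

4995 = (6,7,6,0)_9 → 6³ + 7³ + 6³ + 0³ = 216 + 343 + 216 + 0 = 775
775 = (1,0,5,1)_9 → 1³ + 0³ + 5³ + 1³ = 1 + 0 + 125 + 1 = 127
127 = (1,5,1)_9 → 1³ + 5³ + 1³ = 1 + 125 + 1 = 127  — 127 already appeared earlier.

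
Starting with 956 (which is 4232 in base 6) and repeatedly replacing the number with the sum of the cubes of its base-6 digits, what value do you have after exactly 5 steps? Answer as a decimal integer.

91

956 = (4,2,3,2)_6 → 4³ + 2³ + 3³ + 2³ = 107
107 = (2,5,5)_6 → 2³ + 5³ + 5³ = 258
258 = (1,1,1,0)_6 → 1³ + 1³ + 1³ + 0³ = 3
3 = (3)_6 → 3³ = 27
27 = (4,3)_6 → 4³ + 3³ = 91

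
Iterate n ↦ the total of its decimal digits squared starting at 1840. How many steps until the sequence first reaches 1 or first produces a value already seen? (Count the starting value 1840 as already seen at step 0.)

1840 → 1² + 8² + 4² + 0² = 1 + 64 + 16 + 0 = 81
81 → 8² + 1² = 64 + 1 = 65
65 → 6² + 5² = 36 + 25 = 61
61 → 6² + 1² = 36 + 1 = 37
37 → 3² + 7² = 9 + 49 = 58
58 → 5² + 8² = 25 + 64 = 89
89 → 8² + 9² = 64 + 81 = 145
145 → 1² + 4² + 5² = 1 + 16 + 25 = 42
42 → 4² + 2² = 16 + 4 = 20
20 → 2² + 0² = 4 + 0 = 4
4 → 4² = 16
16 → 1² + 6² = 1 + 36 = 37  — 37 repeats.
That took 12 steps.

12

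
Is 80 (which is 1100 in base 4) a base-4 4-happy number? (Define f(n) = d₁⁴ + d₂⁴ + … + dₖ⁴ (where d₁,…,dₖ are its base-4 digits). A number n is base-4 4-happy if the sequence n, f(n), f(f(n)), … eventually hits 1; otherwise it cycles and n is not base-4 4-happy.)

base-4 4-happy

80 = (1,1,0,0)_4 → 1⁴ + 1⁴ + 0⁴ + 0⁴ = 1 + 1 + 0 + 0 = 2
2 = (2)_4 → 2⁴ = 16
16 = (1,0,0)_4 → 1⁴ + 0⁴ + 0⁴ = 1 + 0 + 0 = 1  — reached 1.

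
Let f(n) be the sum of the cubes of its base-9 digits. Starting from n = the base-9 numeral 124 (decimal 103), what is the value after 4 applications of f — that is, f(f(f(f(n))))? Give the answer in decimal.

103 = (1,2,4)_9 → 73
73 = (8,1)_9 → 513
513 = (6,3,0)_9 → 243
243 = (3,0,0)_9 → 27

27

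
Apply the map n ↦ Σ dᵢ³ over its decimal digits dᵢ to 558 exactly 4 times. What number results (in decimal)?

558 → 5³ + 5³ + 8³ = 125 + 125 + 512 = 762
762 → 7³ + 6³ + 2³ = 343 + 216 + 8 = 567
567 → 5³ + 6³ + 7³ = 125 + 216 + 343 = 684
684 → 6³ + 8³ + 4³ = 216 + 512 + 64 = 792

792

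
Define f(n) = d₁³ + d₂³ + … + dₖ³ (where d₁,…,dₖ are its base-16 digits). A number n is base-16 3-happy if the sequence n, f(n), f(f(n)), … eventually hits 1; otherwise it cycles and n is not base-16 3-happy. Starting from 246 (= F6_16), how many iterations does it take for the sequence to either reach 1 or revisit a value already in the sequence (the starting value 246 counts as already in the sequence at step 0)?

246 = (15,6)_16 → 15³ + 6³ = 3375 + 216 = 3591
3591 = (14,0,7)_16 → 14³ + 0³ + 7³ = 2744 + 0 + 343 = 3087
3087 = (12,0,15)_16 → 12³ + 0³ + 15³ = 1728 + 0 + 3375 = 5103
5103 = (1,3,14,15)_16 → 1³ + 3³ + 14³ + 15³ = 1 + 27 + 2744 + 3375 = 6147
6147 = (1,8,0,3)_16 → 1³ + 8³ + 0³ + 3³ = 1 + 512 + 0 + 27 = 540
540 = (2,1,12)_16 → 2³ + 1³ + 12³ = 8 + 1 + 1728 = 1737
1737 = (6,12,9)_16 → 6³ + 12³ + 9³ = 216 + 1728 + 729 = 2673
2673 = (10,7,1)_16 → 10³ + 7³ + 1³ = 1000 + 343 + 1 = 1344
1344 = (5,4,0)_16 → 5³ + 4³ + 0³ = 125 + 64 + 0 = 189
189 = (11,13)_16 → 11³ + 13³ = 1331 + 2197 = 3528
3528 = (13,12,8)_16 → 13³ + 12³ + 8³ = 2197 + 1728 + 512 = 4437
4437 = (1,1,5,5)_16 → 1³ + 1³ + 5³ + 5³ = 1 + 1 + 125 + 125 = 252
252 = (15,12)_16 → 15³ + 12³ = 3375 + 1728 = 5103  — 5103 repeats.
That took 13 steps.

13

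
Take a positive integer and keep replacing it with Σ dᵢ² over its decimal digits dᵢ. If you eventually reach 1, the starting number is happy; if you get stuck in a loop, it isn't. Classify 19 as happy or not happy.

19 → 1² + 9² = 1 + 81 = 82
82 → 8² + 2² = 64 + 4 = 68
68 → 6² + 8² = 36 + 64 = 100
100 → 1² + 0² + 0² = 1 + 0 + 0 = 1  — reached 1.

happy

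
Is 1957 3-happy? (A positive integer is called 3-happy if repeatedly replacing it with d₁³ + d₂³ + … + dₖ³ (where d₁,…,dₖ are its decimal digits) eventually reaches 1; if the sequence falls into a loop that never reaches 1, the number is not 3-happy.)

3-happy

1957 → 1³ + 9³ + 5³ + 7³ = 1 + 729 + 125 + 343 = 1198
1198 → 1³ + 1³ + 9³ + 8³ = 1 + 1 + 729 + 512 = 1243
1243 → 1³ + 2³ + 4³ + 3³ = 1 + 8 + 64 + 27 = 100
100 → 1³ + 0³ + 0³ = 1 + 0 + 0 = 1  — reached 1.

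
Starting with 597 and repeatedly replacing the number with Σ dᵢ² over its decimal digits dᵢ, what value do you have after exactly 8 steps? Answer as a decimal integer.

89

597 → 5² + 9² + 7² = 25 + 81 + 49 = 155
155 → 1² + 5² + 5² = 1 + 25 + 25 = 51
51 → 5² + 1² = 25 + 1 = 26
26 → 2² + 6² = 4 + 36 = 40
40 → 4² + 0² = 16 + 0 = 16
16 → 1² + 6² = 1 + 36 = 37
37 → 3² + 7² = 9 + 49 = 58
58 → 5² + 8² = 25 + 64 = 89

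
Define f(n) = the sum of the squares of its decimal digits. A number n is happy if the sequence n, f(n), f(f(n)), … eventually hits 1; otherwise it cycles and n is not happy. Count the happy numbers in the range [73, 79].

73: 73 → 58 → 89 → 145 → 42 → 20 → 4 → 16 → 37 → 58  — not happy
74: 74 → 65 → 61 → 37 → 58 → 89 → 145 → 42 → 20 → 4 → 16 → 37  — not happy
75: 75 → 74 → 65 → 61 → 37 → 58 → 89 → 145 → 42 → 20 → 4 → 16 → 37  — not happy
76: 76 → 85 → 89 → 145 → 42 → 20 → 4 → 16 → 37 → 58 → 89  — not happy
77: 77 → 98 → 145 → 42 → 20 → 4 → 16 → 37 → 58 → 89 → 145  — not happy
78: 78 → 113 → 11 → 2 → 4 → 16 → 37 → 58 → 89 → 145 → 42 → 20 → 4  — not happy
79: 79 → 130 → 10 → 1  — happy
happy: 79

1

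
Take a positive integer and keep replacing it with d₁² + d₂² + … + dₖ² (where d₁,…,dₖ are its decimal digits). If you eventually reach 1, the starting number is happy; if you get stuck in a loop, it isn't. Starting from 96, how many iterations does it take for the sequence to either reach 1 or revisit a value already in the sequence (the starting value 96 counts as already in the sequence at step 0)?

13

96 → 9² + 6² = 117
117 → 1² + 1² + 7² = 51
51 → 5² + 1² = 26
26 → 2² + 6² = 40
40 → 4² + 0² = 16
16 → 1² + 6² = 37
37 → 3² + 7² = 58
58 → 5² + 8² = 89
89 → 8² + 9² = 145
145 → 1² + 4² + 5² = 42
42 → 4² + 2² = 20
20 → 2² + 0² = 4
4 → 4² = 16  — 16 repeats.
That took 13 steps.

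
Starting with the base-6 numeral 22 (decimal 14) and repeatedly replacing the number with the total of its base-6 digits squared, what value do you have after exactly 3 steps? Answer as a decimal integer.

25

14 = (2,2)_6 → 2² + 2² = 8
8 = (1,2)_6 → 1² + 2² = 5
5 = (5)_6 → 5² = 25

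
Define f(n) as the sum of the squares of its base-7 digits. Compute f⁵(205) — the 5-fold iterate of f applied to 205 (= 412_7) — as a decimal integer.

25

205 = (4,1,2)_7 → 4² + 1² + 2² = 16 + 1 + 4 = 21
21 = (3,0)_7 → 3² + 0² = 9 + 0 = 9
9 = (1,2)_7 → 1² + 2² = 1 + 4 = 5
5 = (5)_7 → 5² = 25
25 = (3,4)_7 → 3² + 4² = 9 + 16 = 25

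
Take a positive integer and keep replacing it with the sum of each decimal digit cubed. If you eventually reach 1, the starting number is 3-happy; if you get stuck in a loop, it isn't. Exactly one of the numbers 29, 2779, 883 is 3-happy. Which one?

2779

29: 29 → 737 → 713 → 371 → 371  — repeats 371 (not 3-happy)
2779: 2779 → 1423 → 100 → 1  — reaches 1 (3-happy)
883: 883 → 1051 → 127 → 352 → 160 → 217 → 352  — repeats 352 (not 3-happy)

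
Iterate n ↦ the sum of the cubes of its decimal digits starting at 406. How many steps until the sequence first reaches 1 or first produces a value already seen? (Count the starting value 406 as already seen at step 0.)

6

406 → 4³ + 0³ + 6³ = 64 + 0 + 216 = 280
280 → 2³ + 8³ + 0³ = 8 + 512 + 0 = 520
520 → 5³ + 2³ + 0³ = 125 + 8 + 0 = 133
133 → 1³ + 3³ + 3³ = 1 + 27 + 27 = 55
55 → 5³ + 5³ = 125 + 125 = 250
250 → 2³ + 5³ + 0³ = 8 + 125 + 0 = 133  — 133 repeats.
That took 6 steps.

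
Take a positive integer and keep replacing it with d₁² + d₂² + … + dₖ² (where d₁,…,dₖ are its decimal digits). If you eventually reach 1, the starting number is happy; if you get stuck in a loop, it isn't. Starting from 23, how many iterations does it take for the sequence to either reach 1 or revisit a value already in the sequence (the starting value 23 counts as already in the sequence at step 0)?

3

23 → 2² + 3² = 4 + 9 = 13
13 → 1² + 3² = 1 + 9 = 10
10 → 1² + 0² = 1 + 0 = 1  — reached 1.
That took 3 steps.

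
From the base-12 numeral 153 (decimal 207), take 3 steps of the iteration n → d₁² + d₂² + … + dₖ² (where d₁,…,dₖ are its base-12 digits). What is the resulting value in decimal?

207 = (1,5,3)_12 → 35
35 = (2,11)_12 → 125
125 = (10,5)_12 → 125

125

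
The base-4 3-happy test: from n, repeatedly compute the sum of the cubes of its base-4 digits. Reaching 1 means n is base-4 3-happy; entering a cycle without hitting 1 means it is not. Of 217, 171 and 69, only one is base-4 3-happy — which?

217

217: 217 → 37 → 10 → 16 → 1  — reaches 1 (base-4 3-happy)
171: 171 → 51 → 54 → 36 → 9 → 9  — repeats 9 (not base-4 3-happy)
69: 69 → 3 → 27 → 36 → 9 → 9  — repeats 9 (not base-4 3-happy)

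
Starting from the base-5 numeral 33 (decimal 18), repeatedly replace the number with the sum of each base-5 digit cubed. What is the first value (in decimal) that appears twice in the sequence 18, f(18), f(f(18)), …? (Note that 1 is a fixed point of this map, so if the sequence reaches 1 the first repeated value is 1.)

18 = (3,3)_5 → 3³ + 3³ = 54
54 = (2,0,4)_5 → 2³ + 0³ + 4³ = 72
72 = (2,4,2)_5 → 2³ + 4³ + 2³ = 80
80 = (3,1,0)_5 → 3³ + 1³ + 0³ = 28
28 = (1,0,3)_5 → 1³ + 0³ + 3³ = 28  — 28 already appeared earlier.

28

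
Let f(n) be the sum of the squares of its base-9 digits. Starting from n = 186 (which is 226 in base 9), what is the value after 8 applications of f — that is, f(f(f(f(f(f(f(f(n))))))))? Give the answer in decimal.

50

186 = (2,2,6)_9 → 44
44 = (4,8)_9 → 80
80 = (8,8)_9 → 128
128 = (1,5,2)_9 → 30
30 = (3,3)_9 → 18
18 = (2,0)_9 → 4
4 = (4)_9 → 16
16 = (1,7)_9 → 50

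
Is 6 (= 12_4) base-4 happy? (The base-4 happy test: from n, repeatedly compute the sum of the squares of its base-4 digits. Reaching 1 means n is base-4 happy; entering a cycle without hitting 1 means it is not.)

6 = (1,2)_4 → 1² + 2² = 1 + 4 = 5
5 = (1,1)_4 → 1² + 1² = 1 + 1 = 2
2 = (2)_4 → 2² = 4
4 = (1,0)_4 → 1² + 0² = 1 + 0 = 1  — reached 1.

base-4 happy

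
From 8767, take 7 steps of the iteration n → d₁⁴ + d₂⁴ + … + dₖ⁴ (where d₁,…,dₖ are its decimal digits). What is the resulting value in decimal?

8767 → 8⁴ + 7⁴ + 6⁴ + 7⁴ = 10194
10194 → 1⁴ + 0⁴ + 1⁴ + 9⁴ + 4⁴ = 6819
6819 → 6⁴ + 8⁴ + 1⁴ + 9⁴ = 11954
11954 → 1⁴ + 1⁴ + 9⁴ + 5⁴ + 4⁴ = 7444
7444 → 7⁴ + 4⁴ + 4⁴ + 4⁴ = 3169
3169 → 3⁴ + 1⁴ + 6⁴ + 9⁴ = 7939
7939 → 7⁴ + 9⁴ + 3⁴ + 9⁴ = 15604

15604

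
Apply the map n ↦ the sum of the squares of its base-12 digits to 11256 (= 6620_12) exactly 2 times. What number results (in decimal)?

11256 = (6,6,2,0)_12 → 6² + 6² + 2² + 0² = 76
76 = (6,4)_12 → 6² + 4² = 52

52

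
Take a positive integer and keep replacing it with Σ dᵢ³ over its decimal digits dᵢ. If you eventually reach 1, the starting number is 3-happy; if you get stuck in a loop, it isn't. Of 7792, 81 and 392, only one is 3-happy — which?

7792

7792: 7792 → 1423 → 100 → 1  — reaches 1 (3-happy)
81: 81 → 513 → 153 → 153  — repeats 153 (not 3-happy)
392: 392 → 764 → 623 → 251 → 134 → 92 → 737 → 713 → 371 → 371  — repeats 371 (not 3-happy)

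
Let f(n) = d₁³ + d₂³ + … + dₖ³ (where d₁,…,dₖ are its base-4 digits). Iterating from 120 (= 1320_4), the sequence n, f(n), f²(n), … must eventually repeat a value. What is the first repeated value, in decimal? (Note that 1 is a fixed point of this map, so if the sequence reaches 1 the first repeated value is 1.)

9

120 = (1,3,2,0)_4 → 36
36 = (2,1,0)_4 → 9
9 = (2,1)_4 → 9  — 9 already appeared earlier.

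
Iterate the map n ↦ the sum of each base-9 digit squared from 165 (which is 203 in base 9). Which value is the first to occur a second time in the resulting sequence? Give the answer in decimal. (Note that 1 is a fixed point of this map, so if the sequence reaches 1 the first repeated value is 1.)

65

165 = (2,0,3)_9 → 2² + 0² + 3² = 13
13 = (1,4)_9 → 1² + 4² = 17
17 = (1,8)_9 → 1² + 8² = 65
65 = (7,2)_9 → 7² + 2² = 53
53 = (5,8)_9 → 5² + 8² = 89
89 = (1,0,8)_9 → 1² + 0² + 8² = 65  — 65 already appeared earlier.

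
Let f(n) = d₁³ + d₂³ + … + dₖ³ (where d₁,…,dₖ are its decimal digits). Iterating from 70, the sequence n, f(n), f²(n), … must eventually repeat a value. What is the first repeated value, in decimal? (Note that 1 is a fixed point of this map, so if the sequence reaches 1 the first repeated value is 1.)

370

70 → 7³ + 0³ = 343
343 → 3³ + 4³ + 3³ = 118
118 → 1³ + 1³ + 8³ = 514
514 → 5³ + 1³ + 4³ = 190
190 → 1³ + 9³ + 0³ = 730
730 → 7³ + 3³ + 0³ = 370
370 → 3³ + 7³ + 0³ = 370  — 370 already appeared earlier.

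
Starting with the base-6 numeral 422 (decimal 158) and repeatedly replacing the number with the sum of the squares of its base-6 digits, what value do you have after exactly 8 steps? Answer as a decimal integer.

158 = (4,2,2)_6 → 4² + 2² + 2² = 24
24 = (4,0)_6 → 4² + 0² = 16
16 = (2,4)_6 → 2² + 4² = 20
20 = (3,2)_6 → 3² + 2² = 13
13 = (2,1)_6 → 2² + 1² = 5
5 = (5)_6 → 5² = 25
25 = (4,1)_6 → 4² + 1² = 17
17 = (2,5)_6 → 2² + 5² = 29

29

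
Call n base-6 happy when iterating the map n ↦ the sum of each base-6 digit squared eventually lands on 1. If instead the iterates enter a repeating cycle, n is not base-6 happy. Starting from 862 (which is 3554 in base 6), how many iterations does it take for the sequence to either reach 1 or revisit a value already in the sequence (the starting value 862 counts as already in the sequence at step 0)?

862 = (3,5,5,4)_6 → 3² + 5² + 5² + 4² = 9 + 25 + 25 + 16 = 75
75 = (2,0,3)_6 → 2² + 0² + 3² = 4 + 0 + 9 = 13
13 = (2,1)_6 → 2² + 1² = 4 + 1 = 5
5 = (5)_6 → 5² = 25
25 = (4,1)_6 → 4² + 1² = 16 + 1 = 17
17 = (2,5)_6 → 2² + 5² = 4 + 25 = 29
29 = (4,5)_6 → 4² + 5² = 16 + 25 = 41
41 = (1,0,5)_6 → 1² + 0² + 5² = 1 + 0 + 25 = 26
26 = (4,2)_6 → 4² + 2² = 16 + 4 = 20
20 = (3,2)_6 → 3² + 2² = 9 + 4 = 13  — 13 repeats.
That took 10 steps.

10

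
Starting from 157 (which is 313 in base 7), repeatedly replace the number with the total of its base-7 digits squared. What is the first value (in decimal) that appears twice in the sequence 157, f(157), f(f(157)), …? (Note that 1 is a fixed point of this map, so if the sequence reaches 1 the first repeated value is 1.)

157 = (3,1,3)_7 → 3² + 1² + 3² = 9 + 1 + 9 = 19
19 = (2,5)_7 → 2² + 5² = 4 + 25 = 29
29 = (4,1)_7 → 4² + 1² = 16 + 1 = 17
17 = (2,3)_7 → 2² + 3² = 4 + 9 = 13
13 = (1,6)_7 → 1² + 6² = 1 + 36 = 37
37 = (5,2)_7 → 5² + 2² = 25 + 4 = 29  — 29 already appeared earlier.

29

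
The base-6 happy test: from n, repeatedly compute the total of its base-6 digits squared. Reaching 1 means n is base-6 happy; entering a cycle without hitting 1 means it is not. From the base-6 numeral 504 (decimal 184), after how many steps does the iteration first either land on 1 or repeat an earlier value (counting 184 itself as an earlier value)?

184 = (5,0,4)_6 → 5² + 0² + 4² = 25 + 0 + 16 = 41
41 = (1,0,5)_6 → 1² + 0² + 5² = 1 + 0 + 25 = 26
26 = (4,2)_6 → 4² + 2² = 16 + 4 = 20
20 = (3,2)_6 → 3² + 2² = 9 + 4 = 13
13 = (2,1)_6 → 2² + 1² = 4 + 1 = 5
5 = (5)_6 → 5² = 25
25 = (4,1)_6 → 4² + 1² = 16 + 1 = 17
17 = (2,5)_6 → 2² + 5² = 4 + 25 = 29
29 = (4,5)_6 → 4² + 5² = 16 + 25 = 41  — 41 repeats.
That took 9 steps.

9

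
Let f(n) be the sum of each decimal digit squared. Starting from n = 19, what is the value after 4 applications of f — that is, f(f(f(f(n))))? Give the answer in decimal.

19 → 1² + 9² = 1 + 81 = 82
82 → 8² + 2² = 64 + 4 = 68
68 → 6² + 8² = 36 + 64 = 100
100 → 1² + 0² + 0² = 1 + 0 + 0 = 1

1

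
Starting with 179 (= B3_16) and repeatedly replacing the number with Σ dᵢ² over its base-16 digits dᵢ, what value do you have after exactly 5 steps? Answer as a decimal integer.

16

179 = (11,3)_16 → 11² + 3² = 121 + 9 = 130
130 = (8,2)_16 → 8² + 2² = 64 + 4 = 68
68 = (4,4)_16 → 4² + 4² = 16 + 16 = 32
32 = (2,0)_16 → 2² + 0² = 4 + 0 = 4
4 = (4)_16 → 4² = 16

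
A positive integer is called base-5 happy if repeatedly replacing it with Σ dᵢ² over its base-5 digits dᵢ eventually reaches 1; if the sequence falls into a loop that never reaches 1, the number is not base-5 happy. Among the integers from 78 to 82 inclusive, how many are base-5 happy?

78: 78 → 18 → 18  (repeats 18)
79: 79 → 25 → 1  (reaches 1)
80: 80 → 10 → 4 → 16 → 10  (repeats 10)
81: 81 → 11 → 5 → 1  (reaches 1)
82: 82 → 14 → 20 → 16 → 10 → 4 → 16  (repeats 16)
base-5 happy: 79, 81

2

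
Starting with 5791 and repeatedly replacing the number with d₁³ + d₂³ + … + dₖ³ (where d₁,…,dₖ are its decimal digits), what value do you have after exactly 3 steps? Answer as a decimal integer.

5791 → 5³ + 7³ + 9³ + 1³ = 1198
1198 → 1³ + 1³ + 9³ + 8³ = 1243
1243 → 1³ + 2³ + 4³ + 3³ = 100

100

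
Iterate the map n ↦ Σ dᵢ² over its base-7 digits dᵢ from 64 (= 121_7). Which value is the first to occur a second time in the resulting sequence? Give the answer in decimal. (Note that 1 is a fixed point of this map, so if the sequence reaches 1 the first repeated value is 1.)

10

64 = (1,2,1)_7 → 1² + 2² + 1² = 6
6 = (6)_7 → 6² = 36
36 = (5,1)_7 → 5² + 1² = 26
26 = (3,5)_7 → 3² + 5² = 34
34 = (4,6)_7 → 4² + 6² = 52
52 = (1,0,3)_7 → 1² + 0² + 3² = 10
10 = (1,3)_7 → 1² + 3² = 10  — 10 already appeared earlier.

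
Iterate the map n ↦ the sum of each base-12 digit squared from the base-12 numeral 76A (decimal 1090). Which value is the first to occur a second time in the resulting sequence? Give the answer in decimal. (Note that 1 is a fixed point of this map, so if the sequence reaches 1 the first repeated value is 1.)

1090 = (7,6,10)_12 → 185
185 = (1,3,5)_12 → 35
35 = (2,11)_12 → 125
125 = (10,5)_12 → 125  — 125 already appeared earlier.

125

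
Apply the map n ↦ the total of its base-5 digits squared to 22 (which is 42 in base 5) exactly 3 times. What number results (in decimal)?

10

22 = (4,2)_5 → 4² + 2² = 16 + 4 = 20
20 = (4,0)_5 → 4² + 0² = 16 + 0 = 16
16 = (3,1)_5 → 3² + 1² = 9 + 1 = 10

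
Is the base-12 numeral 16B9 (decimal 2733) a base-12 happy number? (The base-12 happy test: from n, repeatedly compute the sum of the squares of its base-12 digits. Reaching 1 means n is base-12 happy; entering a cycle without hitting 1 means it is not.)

not base-12 happy

2733 = (1,6,11,9)_12 → 1² + 6² + 11² + 9² = 1 + 36 + 121 + 81 = 239
239 = (1,7,11)_12 → 1² + 7² + 11² = 1 + 49 + 121 = 171
171 = (1,2,3)_12 → 1² + 2² + 3² = 1 + 4 + 9 = 14
14 = (1,2)_12 → 1² + 2² = 1 + 4 = 5
5 = (5)_12 → 5² = 25
25 = (2,1)_12 → 2² + 1² = 4 + 1 = 5  — 5 already seen; the sequence cycles without reaching 1.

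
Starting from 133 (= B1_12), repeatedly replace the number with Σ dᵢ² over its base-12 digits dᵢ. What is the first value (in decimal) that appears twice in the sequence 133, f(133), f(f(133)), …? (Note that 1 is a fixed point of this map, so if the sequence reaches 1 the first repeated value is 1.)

133 = (11,1)_12 → 11² + 1² = 122
122 = (10,2)_12 → 10² + 2² = 104
104 = (8,8)_12 → 8² + 8² = 128
128 = (10,8)_12 → 10² + 8² = 164
164 = (1,1,8)_12 → 1² + 1² + 8² = 66
66 = (5,6)_12 → 5² + 6² = 61
61 = (5,1)_12 → 5² + 1² = 26
26 = (2,2)_12 → 2² + 2² = 8
8 = (8)_12 → 8² = 64
64 = (5,4)_12 → 5² + 4² = 41
41 = (3,5)_12 → 3² + 5² = 34
34 = (2,10)_12 → 2² + 10² = 104  — 104 already appeared earlier.

104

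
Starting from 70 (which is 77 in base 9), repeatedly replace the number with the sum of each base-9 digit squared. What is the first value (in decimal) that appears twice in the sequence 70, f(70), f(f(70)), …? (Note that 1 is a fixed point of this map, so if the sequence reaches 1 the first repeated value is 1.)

74

70 = (7,7)_9 → 7² + 7² = 98
98 = (1,1,8)_9 → 1² + 1² + 8² = 66
66 = (7,3)_9 → 7² + 3² = 58
58 = (6,4)_9 → 6² + 4² = 52
52 = (5,7)_9 → 5² + 7² = 74
74 = (8,2)_9 → 8² + 2² = 68
68 = (7,5)_9 → 7² + 5² = 74  — 74 already appeared earlier.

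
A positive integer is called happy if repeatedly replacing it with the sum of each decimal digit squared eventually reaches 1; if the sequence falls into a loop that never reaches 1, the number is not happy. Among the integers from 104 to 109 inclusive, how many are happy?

1

104: 104 → 17 → 50 → 25 → 29 → 85 → 89 → 145 → 42 → 20 → 4 → 16 → 37 → 58 → 89  (repeats 89)
105: 105 → 26 → 40 → 16 → 37 → 58 → 89 → 145 → 42 → 20 → 4 → 16  (repeats 16)
106: 106 → 37 → 58 → 89 → 145 → 42 → 20 → 4 → 16 → 37  (repeats 37)
107: 107 → 50 → 25 → 29 → 85 → 89 → 145 → 42 → 20 → 4 → 16 → 37 → 58 → 89  (repeats 89)
108: 108 → 65 → 61 → 37 → 58 → 89 → 145 → 42 → 20 → 4 → 16 → 37  (repeats 37)
109: 109 → 82 → 68 → 100 → 1  (reaches 1)
happy: 109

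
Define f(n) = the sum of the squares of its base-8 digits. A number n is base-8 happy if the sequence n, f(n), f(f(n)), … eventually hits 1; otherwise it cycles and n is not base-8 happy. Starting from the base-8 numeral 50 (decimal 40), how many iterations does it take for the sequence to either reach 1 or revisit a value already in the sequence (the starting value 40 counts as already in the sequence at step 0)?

40 = (5,0)_8 → 5² + 0² = 25
25 = (3,1)_8 → 3² + 1² = 10
10 = (1,2)_8 → 1² + 2² = 5
5 = (5)_8 → 5² = 25  — 25 repeats.
That took 4 steps.

4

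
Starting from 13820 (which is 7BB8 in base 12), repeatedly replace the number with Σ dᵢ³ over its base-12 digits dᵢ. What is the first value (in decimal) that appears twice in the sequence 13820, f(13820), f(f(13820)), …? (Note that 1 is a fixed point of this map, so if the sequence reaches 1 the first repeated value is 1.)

1

13820 = (7,11,11,8)_12 → 3517
3517 = (2,0,5,1)_12 → 134
134 = (11,2)_12 → 1339
1339 = (9,3,7)_12 → 1099
1099 = (7,7,7)_12 → 1029
1029 = (7,1,9)_12 → 1073
1073 = (7,5,5)_12 → 593
593 = (4,1,5)_12 → 190
190 = (1,3,10)_12 → 1028
1028 = (7,1,8)_12 → 856
856 = (5,11,4)_12 → 1520
1520 = (10,6,8)_12 → 1728
1728 = (1,0,0,0)_12 → 1  — reached the fixed point 1.
1 → 1, so 1 is the first repeated value.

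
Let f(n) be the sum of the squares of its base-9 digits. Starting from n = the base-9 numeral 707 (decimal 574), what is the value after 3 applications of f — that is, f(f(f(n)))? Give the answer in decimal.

58

574 = (7,0,7)_9 → 7² + 0² + 7² = 49 + 0 + 49 = 98
98 = (1,1,8)_9 → 1² + 1² + 8² = 1 + 1 + 64 = 66
66 = (7,3)_9 → 7² + 3² = 49 + 9 = 58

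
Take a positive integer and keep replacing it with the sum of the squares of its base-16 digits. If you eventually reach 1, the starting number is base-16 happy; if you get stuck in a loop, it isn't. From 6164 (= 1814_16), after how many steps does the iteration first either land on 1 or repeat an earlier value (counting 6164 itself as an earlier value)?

6164 = (1,8,1,4)_16 → 82
82 = (5,2)_16 → 29
29 = (1,13)_16 → 170
170 = (10,10)_16 → 200
200 = (12,8)_16 → 208
208 = (13,0)_16 → 169
169 = (10,9)_16 → 181
181 = (11,5)_16 → 146
146 = (9,2)_16 → 85
85 = (5,5)_16 → 50
50 = (3,2)_16 → 13
13 = (13)_16 → 169  — 169 repeats.
That took 12 steps.

12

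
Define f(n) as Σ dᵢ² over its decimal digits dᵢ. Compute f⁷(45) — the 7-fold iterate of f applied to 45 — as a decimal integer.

45 → 4² + 5² = 41
41 → 4² + 1² = 17
17 → 1² + 7² = 50
50 → 5² + 0² = 25
25 → 2² + 5² = 29
29 → 2² + 9² = 85
85 → 8² + 5² = 89

89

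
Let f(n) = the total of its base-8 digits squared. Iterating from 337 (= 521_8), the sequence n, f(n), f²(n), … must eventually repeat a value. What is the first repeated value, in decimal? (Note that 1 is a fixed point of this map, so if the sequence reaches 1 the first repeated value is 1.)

337 = (5,2,1)_8 → 5² + 2² + 1² = 30
30 = (3,6)_8 → 3² + 6² = 45
45 = (5,5)_8 → 5² + 5² = 50
50 = (6,2)_8 → 6² + 2² = 40
40 = (5,0)_8 → 5² + 0² = 25
25 = (3,1)_8 → 3² + 1² = 10
10 = (1,2)_8 → 1² + 2² = 5
5 = (5)_8 → 5² = 25  — 25 already appeared earlier.

25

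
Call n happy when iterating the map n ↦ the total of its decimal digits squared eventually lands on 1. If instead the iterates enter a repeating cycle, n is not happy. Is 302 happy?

happy

302 → 3² + 0² + 2² = 9 + 0 + 4 = 13
13 → 1² + 3² = 1 + 9 = 10
10 → 1² + 0² = 1 + 0 = 1  — reached 1.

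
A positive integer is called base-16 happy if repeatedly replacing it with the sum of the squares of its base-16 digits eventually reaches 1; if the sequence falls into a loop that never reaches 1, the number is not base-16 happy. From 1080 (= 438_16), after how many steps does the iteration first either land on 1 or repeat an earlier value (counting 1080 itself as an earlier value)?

7

1080 = (4,3,8)_16 → 4² + 3² + 8² = 89
89 = (5,9)_16 → 5² + 9² = 106
106 = (6,10)_16 → 6² + 10² = 136
136 = (8,8)_16 → 8² + 8² = 128
128 = (8,0)_16 → 8² + 0² = 64
64 = (4,0)_16 → 4² + 0² = 16
16 = (1,0)_16 → 1² + 0² = 1  — reached 1.
That took 7 steps.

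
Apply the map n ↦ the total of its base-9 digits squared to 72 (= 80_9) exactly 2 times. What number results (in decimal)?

50

72 = (8,0)_9 → 8² + 0² = 64 + 0 = 64
64 = (7,1)_9 → 7² + 1² = 49 + 1 = 50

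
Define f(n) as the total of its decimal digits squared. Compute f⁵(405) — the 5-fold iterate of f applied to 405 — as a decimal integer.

29

405 → 4² + 0² + 5² = 41
41 → 4² + 1² = 17
17 → 1² + 7² = 50
50 → 5² + 0² = 25
25 → 2² + 5² = 29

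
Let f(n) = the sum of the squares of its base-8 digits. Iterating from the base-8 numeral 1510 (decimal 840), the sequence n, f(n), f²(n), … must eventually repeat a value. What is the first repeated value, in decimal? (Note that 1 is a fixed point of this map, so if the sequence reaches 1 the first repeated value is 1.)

840 = (1,5,1,0)_8 → 1² + 5² + 1² + 0² = 1 + 25 + 1 + 0 = 27
27 = (3,3)_8 → 3² + 3² = 9 + 9 = 18
18 = (2,2)_8 → 2² + 2² = 4 + 4 = 8
8 = (1,0)_8 → 1² + 0² = 1 + 0 = 1  — reached the fixed point 1.
1 → 1, so 1 is the first repeated value.

1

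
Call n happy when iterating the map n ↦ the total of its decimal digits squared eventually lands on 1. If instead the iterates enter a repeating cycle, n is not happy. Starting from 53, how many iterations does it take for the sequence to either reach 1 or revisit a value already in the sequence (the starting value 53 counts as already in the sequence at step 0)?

13

53 → 5² + 3² = 34
34 → 3² + 4² = 25
25 → 2² + 5² = 29
29 → 2² + 9² = 85
85 → 8² + 5² = 89
89 → 8² + 9² = 145
145 → 1² + 4² + 5² = 42
42 → 4² + 2² = 20
20 → 2² + 0² = 4
4 → 4² = 16
16 → 1² + 6² = 37
37 → 3² + 7² = 58
58 → 5² + 8² = 89  — 89 repeats.
That took 13 steps.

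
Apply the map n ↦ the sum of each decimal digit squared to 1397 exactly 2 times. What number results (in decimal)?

17

1397 → 1² + 3² + 9² + 7² = 1 + 9 + 81 + 49 = 140
140 → 1² + 4² + 0² = 1 + 16 + 0 = 17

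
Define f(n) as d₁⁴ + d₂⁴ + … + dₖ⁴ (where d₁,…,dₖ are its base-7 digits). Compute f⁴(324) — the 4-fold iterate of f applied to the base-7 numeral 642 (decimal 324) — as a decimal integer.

178

324 = (6,4,2)_7 → 6⁴ + 4⁴ + 2⁴ = 1568
1568 = (4,4,0,0)_7 → 4⁴ + 4⁴ + 0⁴ + 0⁴ = 512
512 = (1,3,3,1)_7 → 1⁴ + 3⁴ + 3⁴ + 1⁴ = 164
164 = (3,2,3)_7 → 3⁴ + 2⁴ + 3⁴ = 178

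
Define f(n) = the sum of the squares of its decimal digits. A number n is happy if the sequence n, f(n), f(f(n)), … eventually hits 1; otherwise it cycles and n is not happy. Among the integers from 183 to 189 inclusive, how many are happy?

183: 183 → 74 → 65 → 61 → 37 → 58 → 89 → 145 → 42 → 20 → 4 → 16 → 37  (repeats 37)
184: 184 → 81 → 65 → 61 → 37 → 58 → 89 → 145 → 42 → 20 → 4 → 16 → 37  (repeats 37)
185: 185 → 90 → 81 → 65 → 61 → 37 → 58 → 89 → 145 → 42 → 20 → 4 → 16 → 37  (repeats 37)
186: 186 → 101 → 2 → 4 → 16 → 37 → 58 → 89 → 145 → 42 → 20 → 4  (repeats 4)
187: 187 → 114 → 18 → 65 → 61 → 37 → 58 → 89 → 145 → 42 → 20 → 4 → 16 → 37  (repeats 37)
188: 188 → 129 → 86 → 100 → 1  (reaches 1)
189: 189 → 146 → 53 → 34 → 25 → 29 → 85 → 89 → 145 → 42 → 20 → 4 → 16 → 37 → 58 → 89  (repeats 89)
happy: 188

1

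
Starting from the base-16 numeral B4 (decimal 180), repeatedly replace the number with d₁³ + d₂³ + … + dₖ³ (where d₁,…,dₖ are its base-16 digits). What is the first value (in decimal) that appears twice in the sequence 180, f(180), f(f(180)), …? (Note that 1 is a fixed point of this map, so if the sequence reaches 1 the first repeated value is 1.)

72

180 = (11,4)_16 → 1395
1395 = (5,7,3)_16 → 495
495 = (1,14,15)_16 → 6120
6120 = (1,7,14,8)_16 → 3600
3600 = (14,1,0)_16 → 2745
2745 = (10,11,9)_16 → 3060
3060 = (11,15,4)_16 → 4770
4770 = (1,2,10,2)_16 → 1017
1017 = (3,15,9)_16 → 4131
4131 = (1,0,2,3)_16 → 36
36 = (2,4)_16 → 72
72 = (4,8)_16 → 576
576 = (2,4,0)_16 → 72  — 72 already appeared earlier.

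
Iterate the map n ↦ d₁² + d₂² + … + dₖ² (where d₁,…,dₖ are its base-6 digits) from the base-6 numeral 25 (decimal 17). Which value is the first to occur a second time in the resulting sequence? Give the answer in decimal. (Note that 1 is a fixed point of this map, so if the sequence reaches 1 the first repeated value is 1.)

17 = (2,5)_6 → 2² + 5² = 4 + 25 = 29
29 = (4,5)_6 → 4² + 5² = 16 + 25 = 41
41 = (1,0,5)_6 → 1² + 0² + 5² = 1 + 0 + 25 = 26
26 = (4,2)_6 → 4² + 2² = 16 + 4 = 20
20 = (3,2)_6 → 3² + 2² = 9 + 4 = 13
13 = (2,1)_6 → 2² + 1² = 4 + 1 = 5
5 = (5)_6 → 5² = 25
25 = (4,1)_6 → 4² + 1² = 16 + 1 = 17  — 17 already appeared earlier.

17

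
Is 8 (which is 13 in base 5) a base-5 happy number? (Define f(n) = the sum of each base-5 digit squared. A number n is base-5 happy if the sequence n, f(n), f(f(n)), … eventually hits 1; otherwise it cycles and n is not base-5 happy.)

8 = (1,3)_5 → 1² + 3² = 1 + 9 = 10
10 = (2,0)_5 → 2² + 0² = 4 + 0 = 4
4 = (4)_5 → 4² = 16
16 = (3,1)_5 → 3² + 1² = 9 + 1 = 10  — 10 already seen; the sequence cycles without reaching 1.

not base-5 happy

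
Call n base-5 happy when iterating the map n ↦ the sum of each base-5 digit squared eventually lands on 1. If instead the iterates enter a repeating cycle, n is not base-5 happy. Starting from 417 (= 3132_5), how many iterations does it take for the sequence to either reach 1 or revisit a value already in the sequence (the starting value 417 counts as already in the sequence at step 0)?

417 = (3,1,3,2)_5 → 3² + 1² + 3² + 2² = 9 + 1 + 9 + 4 = 23
23 = (4,3)_5 → 4² + 3² = 16 + 9 = 25
25 = (1,0,0)_5 → 1² + 0² + 0² = 1 + 0 + 0 = 1  — reached 1.
That took 3 steps.

3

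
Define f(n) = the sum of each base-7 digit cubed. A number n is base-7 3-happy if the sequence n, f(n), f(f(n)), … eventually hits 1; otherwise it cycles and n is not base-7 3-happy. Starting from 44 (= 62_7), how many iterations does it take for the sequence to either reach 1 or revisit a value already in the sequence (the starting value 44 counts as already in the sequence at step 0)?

6

44 = (6,2)_7 → 6³ + 2³ = 216 + 8 = 224
224 = (4,4,0)_7 → 4³ + 4³ + 0³ = 64 + 64 + 0 = 128
128 = (2,4,2)_7 → 2³ + 4³ + 2³ = 8 + 64 + 8 = 80
80 = (1,4,3)_7 → 1³ + 4³ + 3³ = 1 + 64 + 27 = 92
92 = (1,6,1)_7 → 1³ + 6³ + 1³ = 1 + 216 + 1 = 218
218 = (4,3,1)_7 → 4³ + 3³ + 1³ = 64 + 27 + 1 = 92  — 92 repeats.
That took 6 steps.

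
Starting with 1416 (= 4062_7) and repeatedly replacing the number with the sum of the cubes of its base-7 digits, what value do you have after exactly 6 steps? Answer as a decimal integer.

1416 = (4,0,6,2)_7 → 4³ + 0³ + 6³ + 2³ = 64 + 0 + 216 + 8 = 288
288 = (5,6,1)_7 → 5³ + 6³ + 1³ = 125 + 216 + 1 = 342
342 = (6,6,6)_7 → 6³ + 6³ + 6³ = 216 + 216 + 216 = 648
648 = (1,6,1,4)_7 → 1³ + 6³ + 1³ + 4³ = 1 + 216 + 1 + 64 = 282
282 = (5,5,2)_7 → 5³ + 5³ + 2³ = 125 + 125 + 8 = 258
258 = (5,1,6)_7 → 5³ + 1³ + 6³ = 125 + 1 + 216 = 342

342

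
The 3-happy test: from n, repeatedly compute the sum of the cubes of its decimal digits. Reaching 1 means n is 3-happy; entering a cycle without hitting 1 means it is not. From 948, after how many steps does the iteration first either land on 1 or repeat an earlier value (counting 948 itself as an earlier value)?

3

948 → 1305
1305 → 153
153 → 153  — 153 repeats.
That took 3 steps.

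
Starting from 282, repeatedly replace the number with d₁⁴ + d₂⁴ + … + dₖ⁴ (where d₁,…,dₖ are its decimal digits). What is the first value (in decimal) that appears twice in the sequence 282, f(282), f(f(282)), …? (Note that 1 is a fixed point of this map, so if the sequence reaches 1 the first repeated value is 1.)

282 → 2⁴ + 8⁴ + 2⁴ = 4128
4128 → 4⁴ + 1⁴ + 2⁴ + 8⁴ = 4369
4369 → 4⁴ + 3⁴ + 6⁴ + 9⁴ = 8194
8194 → 8⁴ + 1⁴ + 9⁴ + 4⁴ = 10914
10914 → 1⁴ + 0⁴ + 9⁴ + 1⁴ + 4⁴ = 6819
6819 → 6⁴ + 8⁴ + 1⁴ + 9⁴ = 11954
11954 → 1⁴ + 1⁴ + 9⁴ + 5⁴ + 4⁴ = 7444
7444 → 7⁴ + 4⁴ + 4⁴ + 4⁴ = 3169
3169 → 3⁴ + 1⁴ + 6⁴ + 9⁴ = 7939
7939 → 7⁴ + 9⁴ + 3⁴ + 9⁴ = 15604
15604 → 1⁴ + 5⁴ + 6⁴ + 0⁴ + 4⁴ = 2178
2178 → 2⁴ + 1⁴ + 7⁴ + 8⁴ = 6514
6514 → 6⁴ + 5⁴ + 1⁴ + 4⁴ = 2178  — 2178 already appeared earlier.

2178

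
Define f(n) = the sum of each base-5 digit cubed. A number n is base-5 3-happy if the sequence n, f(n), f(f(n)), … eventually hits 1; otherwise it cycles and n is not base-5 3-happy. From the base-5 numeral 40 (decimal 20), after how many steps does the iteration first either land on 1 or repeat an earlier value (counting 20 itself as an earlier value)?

20 = (4,0)_5 → 4³ + 0³ = 64 + 0 = 64
64 = (2,2,4)_5 → 2³ + 2³ + 4³ = 8 + 8 + 64 = 80
80 = (3,1,0)_5 → 3³ + 1³ + 0³ = 27 + 1 + 0 = 28
28 = (1,0,3)_5 → 1³ + 0³ + 3³ = 1 + 0 + 27 = 28  — 28 repeats.
That took 4 steps.

4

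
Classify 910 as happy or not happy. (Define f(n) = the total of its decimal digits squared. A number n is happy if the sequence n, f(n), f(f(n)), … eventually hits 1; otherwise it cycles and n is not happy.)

happy

910 → 9² + 1² + 0² = 81 + 1 + 0 = 82
82 → 8² + 2² = 64 + 4 = 68
68 → 6² + 8² = 36 + 64 = 100
100 → 1² + 0² + 0² = 1 + 0 + 0 = 1  — reached 1.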